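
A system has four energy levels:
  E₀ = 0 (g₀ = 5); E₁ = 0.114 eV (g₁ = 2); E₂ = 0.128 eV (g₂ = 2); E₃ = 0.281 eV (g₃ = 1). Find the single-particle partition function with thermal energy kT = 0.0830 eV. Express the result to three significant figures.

Eᵢ/kT = 0, 1.3735, 1.5422, 3.3855.
Z = Σ gᵢe^(−Eᵢ/kT) = 5·e^(−0) + 2·e^(−1.3735) + 2·e^(−1.5422) + 1·e^(−3.3855) = 5.0000 + 0.50644 + 0.42782 + 0.033861 = 5.9681.

Z = 5.97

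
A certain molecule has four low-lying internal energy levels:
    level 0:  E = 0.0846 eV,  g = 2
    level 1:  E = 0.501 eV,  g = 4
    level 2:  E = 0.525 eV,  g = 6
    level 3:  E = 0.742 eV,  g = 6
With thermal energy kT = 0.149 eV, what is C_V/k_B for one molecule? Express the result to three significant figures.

Eᵢ/kT = 0.56779, 3.3624, 3.5235, 4.9799.
Z = Σ gᵢe^(−Eᵢ/kT) = 2·e^(−0.56779) + 4·e^(−3.3624) + 6·e^(−3.5235) + 6·e^(−4.9799) = 1.1336 + 0.13861 + 0.17698 + 0.041248 = 1.4904.
⟨E⟩ = 0.19382 eV, ⟨E²⟩ = 0.076754 eV².
C_V/k_B = (⟨E²⟩ − ⟨E⟩²)/(kT)² = (0.076754 − 0.037566)/0.022201 = 1.77.

1.77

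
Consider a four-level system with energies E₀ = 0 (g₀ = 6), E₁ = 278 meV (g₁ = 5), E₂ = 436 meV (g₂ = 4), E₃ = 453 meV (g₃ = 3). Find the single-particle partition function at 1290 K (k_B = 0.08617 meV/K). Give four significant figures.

k_BT = 0.08617 × 1290 K = 111.159 meV.
Eᵢ/kT = 0, 2.50092, 3.92231, 4.07524.
Z = Σ gᵢe^(−Eᵢ/kT) = 6·e^(−0) + 5·e^(−2.50092) + 4·e^(−3.92231) + 3·e^(−4.07524) = 6.00000 + 0.410048 + 0.0791813 + 0.0509644 = 6.54019.

Z = 6.540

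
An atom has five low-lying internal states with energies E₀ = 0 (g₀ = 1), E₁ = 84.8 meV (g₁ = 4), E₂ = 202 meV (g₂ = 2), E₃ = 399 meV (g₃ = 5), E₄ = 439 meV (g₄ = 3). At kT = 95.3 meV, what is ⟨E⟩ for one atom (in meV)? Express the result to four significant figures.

Eᵢ/kT = 0, 0.889822, 2.11962, 4.18678, 4.60651.
Z = Σ gᵢe^(−Eᵢ/kT) = 1·e^(−0) + 4·e^(−0.889822) + 2·e^(−2.11962) + 5·e^(−4.18678) + 3·e^(−4.60651) = 1.00000 + 1.64292 + 0.240154 + 0.0759757 + 0.0299598 = 2.98901.
⟨E⟩ = Σ Eᵢ gᵢe^(−Eᵢ/kT) / Z = (0·1.00000 + 84.8·1.64292 + 202·0.240154 + 399·0.0759757 + 439·0.0299598) / 2.98901 = 77.38 meV.

77.38 meV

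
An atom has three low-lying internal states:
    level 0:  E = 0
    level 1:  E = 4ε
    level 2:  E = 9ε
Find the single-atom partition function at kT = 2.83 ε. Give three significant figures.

Eᵢ/kT = 0, 1.4134, 3.1802.
Z = Σ e^(−Eᵢ/kT) = e^(−0) + e^(−1.4134) + e^(−3.1802) = 1.0000 + 0.24331 + 0.041577 = 1.2849.

Z = 1.28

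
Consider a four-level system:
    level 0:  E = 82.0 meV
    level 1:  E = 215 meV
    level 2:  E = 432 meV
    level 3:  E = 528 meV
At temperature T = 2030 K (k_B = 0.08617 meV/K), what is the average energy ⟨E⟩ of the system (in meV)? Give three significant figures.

k_BT = 0.08617 × 2030 K = 174.93 meV.
Eᵢ/kT = 0.46876, 1.2291, 2.4696, 3.0184.
Z = Σ e^(−Eᵢ/kT) = e^(−0.46876) + e^(−1.2291) + e^(−2.4696) + e^(−3.0184) = 0.62578 + 0.29256 + 0.084619 + 0.048879 = 1.0518.
⟨E⟩ = Σ Eᵢ e^(−Eᵢ/kT) / Z = (82.0·0.62578 + 215·0.29256 + 432·0.084619 + 528·0.048879) / 1.0518 = 168 meV.

168 meV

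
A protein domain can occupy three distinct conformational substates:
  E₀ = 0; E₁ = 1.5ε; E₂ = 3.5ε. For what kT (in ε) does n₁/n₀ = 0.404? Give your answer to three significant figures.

n₁/n₀ = exp[−(E₁−E₀)/kT] = 0.404.
⇒ (E₁−E₀)/kT = ln(1/0.404) = ln(2.4752) = 0.90632.
kT = 1.5ε / 0.90632 = 1.66 ε.

1.66 ε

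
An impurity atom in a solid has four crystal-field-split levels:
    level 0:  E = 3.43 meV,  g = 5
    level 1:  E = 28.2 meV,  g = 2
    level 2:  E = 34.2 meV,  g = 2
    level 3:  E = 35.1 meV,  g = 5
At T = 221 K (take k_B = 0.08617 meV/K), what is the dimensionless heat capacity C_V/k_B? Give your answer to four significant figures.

k_BT = 0.08617 × 221 K = 19.0436 meV.
Eᵢ/kT = 0.180113, 1.48081, 1.79588, 1.84314.
Z = Σ gᵢe^(−Eᵢ/kT) = 5·e^(−0.180113) + 2·e^(−1.48081) + 2·e^(−1.79588) + 5·e^(−1.84314) = 4.17588 + 0.454907 + 0.331963 + 0.791598 = 5.75435.
⟨E⟩ = 11.5200 meV, ⟨E²⟩ = 308.362 meV².
C_V/k_B = (⟨E²⟩ − ⟨E⟩²)/(kT)² = (308.362 − 132.710)/362.659 = 0.4843.

0.4843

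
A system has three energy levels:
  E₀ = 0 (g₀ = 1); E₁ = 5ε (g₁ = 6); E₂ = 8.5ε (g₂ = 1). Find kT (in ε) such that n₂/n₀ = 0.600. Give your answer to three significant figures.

16.6 ε

n₂/n₀ = (g₂/g₀) exp[−(E₂−E₀)/kT] = 0.600.
⇒ (E₂−E₀)/kT = ln((1/1)/0.600) = ln(1.6667) = 0.51085.
kT = 8.5ε / 0.51085 = 16.6 ε.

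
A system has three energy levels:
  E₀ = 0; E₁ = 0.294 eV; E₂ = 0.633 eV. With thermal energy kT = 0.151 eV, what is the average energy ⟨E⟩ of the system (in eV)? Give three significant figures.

0.0445 eV

Eᵢ/kT = 0, 1.9470, 4.1921.
Z = Σ e^(−Eᵢ/kT) = e^(−0) + e^(−1.9470) + e^(−4.1921) = 1.0000 + 0.14270 + 0.015115 = 1.1578.
⟨E⟩ = Σ Eᵢ e^(−Eᵢ/kT) / Z = (0·1.0000 + 0.294·0.14270 + 0.633·0.015115) / 1.1578 = 0.0445 eV.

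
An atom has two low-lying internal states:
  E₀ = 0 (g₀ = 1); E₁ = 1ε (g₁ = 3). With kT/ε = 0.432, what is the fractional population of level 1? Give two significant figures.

Eᵢ/kT = 0, 2.315.
Z = Σ gᵢe^(−Eᵢ/kT) = 1·e^(−0) + 3·e^(−2.315) = 1.000 + 0.2963 = 1.296.
P₁ = g₁ e^(−E₁/kT) / Z = 0.2963/1.296 = 0.23.

0.23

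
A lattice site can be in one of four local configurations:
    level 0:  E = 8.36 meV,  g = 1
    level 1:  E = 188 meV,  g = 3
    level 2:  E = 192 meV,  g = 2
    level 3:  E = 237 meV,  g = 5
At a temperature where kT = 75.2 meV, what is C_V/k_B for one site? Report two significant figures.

1.7

Eᵢ/kT = 0.1112, 2.500, 2.553, 3.152.
Z = Σ gᵢe^(−Eᵢ/kT) = 1·e^(−0.1112) + 3·e^(−2.500) + 2·e^(−2.553) + 5·e^(−3.152) = 0.8948 + 0.2463 + 0.1557 + 0.2138 = 1.511.
⟨E⟩ = 88.91 meV, ⟨E²⟩ = 17550 meV².
C_V/k_B = (⟨E²⟩ − ⟨E⟩²)/(kT)² = (17550 − 7905)/5655 = 1.7.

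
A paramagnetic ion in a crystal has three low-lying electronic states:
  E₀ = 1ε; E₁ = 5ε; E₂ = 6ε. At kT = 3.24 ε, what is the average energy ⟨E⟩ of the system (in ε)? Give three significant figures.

Eᵢ/kT = 0.30864, 1.5432, 1.8519.
Z = Σ e^(−Eᵢ/kT) = e^(−0.30864) + e^(−1.5432) + e^(−1.8519) = 0.73445 + 0.21370 + 0.15694 = 1.1051.
⟨E⟩ = Σ Eᵢ e^(−Eᵢ/kT) / Z = (1·0.73445 + 5·0.21370 + 6·0.15694) / 1.1051 = 2.48 ε.

2.48 ε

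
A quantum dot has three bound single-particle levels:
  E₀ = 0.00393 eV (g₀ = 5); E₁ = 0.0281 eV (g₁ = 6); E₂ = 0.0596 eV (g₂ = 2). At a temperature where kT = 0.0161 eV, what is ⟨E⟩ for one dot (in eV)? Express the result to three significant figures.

Eᵢ/kT = 0.24410, 1.7453, 3.7019.
Z = Σ gᵢe^(−Eᵢ/kT) = 5·e^(−0.24410) + 6·e^(−1.7453) + 2·e^(−3.7019) = 3.9170 + 1.0476 + 0.049353 = 5.0140.
⟨E⟩ = Σ Eᵢ gᵢe^(−Eᵢ/kT) / Z = (0.00393·3.9170 + 0.0281·1.0476 + 0.0596·0.049353) / 5.0140 = 0.00953 eV.

0.00953 eV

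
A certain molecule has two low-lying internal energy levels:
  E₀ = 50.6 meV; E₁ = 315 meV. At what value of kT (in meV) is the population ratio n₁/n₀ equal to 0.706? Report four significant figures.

n₁/n₀ = exp[−(E₁−E₀)/kT] = 0.706.
⇒ (E₁−E₀)/kT = ln(1/0.706) = ln(1.41643) = 0.348140.
kT = 264.4 meV / 0.348140 = 759.5 meV.

759.5 meV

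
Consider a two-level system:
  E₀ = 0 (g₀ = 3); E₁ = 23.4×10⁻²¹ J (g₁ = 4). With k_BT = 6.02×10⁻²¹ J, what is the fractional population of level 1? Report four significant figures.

0.02661

Eᵢ/kT = 0, 3.88704.
Z = Σ gᵢe^(−Eᵢ/kT) = 3·e^(−0) + 4·e^(−3.88704) = 3.00000 + 0.0820238 = 3.08202.
P₁ = g₁ e^(−E₁/kT) / Z = 0.0820238/3.08202 = 0.02661.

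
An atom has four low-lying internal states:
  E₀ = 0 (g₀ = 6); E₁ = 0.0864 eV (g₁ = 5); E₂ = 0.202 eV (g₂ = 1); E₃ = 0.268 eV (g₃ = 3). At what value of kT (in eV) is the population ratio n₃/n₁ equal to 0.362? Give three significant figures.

0.359 eV

n₃/n₁ = (g₃/g₁) exp[−(E₃−E₁)/kT] = 0.362.
⇒ (E₃−E₁)/kT = ln((3/5)/0.362) = ln(1.6575) = 0.50531.
kT = 0.1816 eV / 0.50531 = 0.359 eV.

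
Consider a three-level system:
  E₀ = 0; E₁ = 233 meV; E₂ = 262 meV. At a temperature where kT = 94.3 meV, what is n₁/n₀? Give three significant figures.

n₁/n₀ = exp[−(E₁−E₀)/kT] = exp(−(233 meV)/(94.3 meV)) = exp(-2.4708) = 0.0845.

0.0845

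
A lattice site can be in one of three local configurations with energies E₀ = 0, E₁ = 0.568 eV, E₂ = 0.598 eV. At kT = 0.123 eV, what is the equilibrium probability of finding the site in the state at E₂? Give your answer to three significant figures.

0.00760

Eᵢ/kT = 0, 4.6179, 4.8618.
Z = Σ e^(−Eᵢ/kT) = e^(−0) + e^(−4.6179) + e^(−4.8618) = 1.0000 + 0.0098735 + 0.0077365 = 1.0176.
P₂ = e^(−E₂/kT) / Z = 0.0077365/1.0176 = 0.00760.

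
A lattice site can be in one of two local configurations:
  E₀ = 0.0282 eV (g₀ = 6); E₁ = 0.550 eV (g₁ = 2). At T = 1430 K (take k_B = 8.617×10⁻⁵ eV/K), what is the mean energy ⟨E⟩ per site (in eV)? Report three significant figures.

0.0307 eV

k_BT = 8.617×10⁻⁵ × 1430 K = 0.12322 eV.
Eᵢ/kT = 0.22886, 4.4636.
Z = Σ gᵢe^(−Eᵢ/kT) = 6·e^(−0.22886) + 2·e^(−4.4636) = 4.7726 + 0.023042 = 4.7956.
⟨E⟩ = Σ Eᵢ gᵢe^(−Eᵢ/kT) / Z = (0.0282·4.7726 + 0.550·0.023042) / 4.7956 = 0.0307 eV.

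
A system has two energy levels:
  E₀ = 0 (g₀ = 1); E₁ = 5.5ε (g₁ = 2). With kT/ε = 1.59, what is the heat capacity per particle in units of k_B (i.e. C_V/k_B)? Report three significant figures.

0.666

Eᵢ/kT = 0, 3.4591.
Z = Σ gᵢe^(−Eᵢ/kT) = 1·e^(−0) + 2·e^(−3.4591) = 1.0000 + 0.062916 = 1.0629.
⟨E⟩ = 0.32556 ε, ⟨E²⟩ = 1.7906 ε².
C_V/k_B = (⟨E²⟩ − ⟨E⟩²)/(kT)² = (1.7906 − 0.10599)/2.5281 = 0.666.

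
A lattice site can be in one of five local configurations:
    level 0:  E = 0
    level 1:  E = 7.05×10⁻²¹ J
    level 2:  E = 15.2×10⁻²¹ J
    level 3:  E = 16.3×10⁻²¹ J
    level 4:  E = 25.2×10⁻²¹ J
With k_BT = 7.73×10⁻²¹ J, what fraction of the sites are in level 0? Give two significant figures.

Eᵢ/kT = 0, 0.9120, 1.966, 2.109, 3.260.
Z = Σ e^(−Eᵢ/kT) = e^(−0) + e^(−0.9120) + e^(−1.966) + e^(−2.109) + e^(−3.260) = 1.000 + 0.4017 + 0.1400 + 0.1214 + 0.03839 = 1.701.
P₀ = e^(−E₀/kT) / Z = 1.000/1.701 = 0.59.

0.59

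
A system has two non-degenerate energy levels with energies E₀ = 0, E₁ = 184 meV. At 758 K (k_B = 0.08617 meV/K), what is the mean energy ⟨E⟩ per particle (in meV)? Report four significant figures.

k_BT = 0.08617 × 758 K = 65.3169 meV.
Eᵢ/kT = 0, 2.81704.
Z = Σ e^(−Eᵢ/kT) = e^(−0) + e^(−2.81704) = 1.00000 + 0.0597826 = 1.05978.
⟨E⟩ = Σ Eᵢ e^(−Eᵢ/kT) / Z = (0·1.00000 + 184·0.0597826) / 1.05978 = 10.38 meV.

10.38 meV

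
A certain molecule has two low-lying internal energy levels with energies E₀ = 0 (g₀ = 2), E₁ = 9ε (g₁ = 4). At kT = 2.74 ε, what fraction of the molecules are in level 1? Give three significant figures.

Eᵢ/kT = 0, 3.2847.
Z = Σ gᵢe^(−Eᵢ/kT) = 2·e^(−0) + 4·e^(−3.2847) = 2.0000 + 0.14981 = 2.1498.
P₁ = g₁ e^(−E₁/kT) / Z = 0.14981/2.1498 = 0.0697.

0.0697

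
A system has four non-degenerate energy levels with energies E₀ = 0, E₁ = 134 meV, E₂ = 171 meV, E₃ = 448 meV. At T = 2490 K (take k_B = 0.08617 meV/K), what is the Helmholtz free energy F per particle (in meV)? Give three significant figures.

-160 meV

k_BT = 0.08617 × 2490 K = 214.56 meV.
Eᵢ/kT = 0, 0.62453, 0.79698, 2.0880.
Z = Σ e^(−Eᵢ/kT) = e^(−0) + e^(−0.62453) + e^(−0.79698) + e^(−2.0880) = 1.0000 + 0.53551 + 0.45069 + 0.12393 = 2.1101.
F = −kT ln Z = −214.56 × ln(2.1101) = −214.56 × 0.74674 = -160 meV.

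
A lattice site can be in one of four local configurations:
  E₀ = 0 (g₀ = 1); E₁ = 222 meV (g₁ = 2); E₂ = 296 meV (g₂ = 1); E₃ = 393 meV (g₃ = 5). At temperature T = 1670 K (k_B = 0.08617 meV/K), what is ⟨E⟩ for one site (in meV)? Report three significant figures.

139 meV

k_BT = 0.08617 × 1670 K = 143.90 meV.
Eᵢ/kT = 0, 1.5427, 2.0570, 2.7311.
Z = Σ gᵢe^(−Eᵢ/kT) = 1·e^(−0) + 2·e^(−1.5427) + 1·e^(−2.0570) + 5·e^(−2.7311) = 1.0000 + 0.42761 + 0.12784 + 0.32574 = 1.8812.
⟨E⟩ = Σ Eᵢ gᵢe^(−Eᵢ/kT) / Z = (0·1.0000 + 222·0.42761 + 296·0.12784 + 393·0.32574) / 1.8812 = 139 meV.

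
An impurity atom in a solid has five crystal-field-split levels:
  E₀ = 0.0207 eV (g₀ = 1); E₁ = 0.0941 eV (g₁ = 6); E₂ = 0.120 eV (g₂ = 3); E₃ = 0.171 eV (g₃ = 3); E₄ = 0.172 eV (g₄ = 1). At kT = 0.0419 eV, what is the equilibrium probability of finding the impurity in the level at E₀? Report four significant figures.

Eᵢ/kT = 0.494033, 2.24582, 2.86396, 4.08115, 4.10501.
Z = Σ gᵢe^(−Eᵢ/kT) = 1·e^(−0.494033) + 6·e^(−2.24582) + 3·e^(−2.86396) + 3·e^(−4.08115) + 1·e^(−4.10501) = 0.610161 + 0.635044 + 0.171127 + 0.0506641 + 0.0164899 = 1.48349.
P₀ = g₀ e^(−E₀/kT) / Z = 0.610161/1.48349 = 0.4113.

0.4113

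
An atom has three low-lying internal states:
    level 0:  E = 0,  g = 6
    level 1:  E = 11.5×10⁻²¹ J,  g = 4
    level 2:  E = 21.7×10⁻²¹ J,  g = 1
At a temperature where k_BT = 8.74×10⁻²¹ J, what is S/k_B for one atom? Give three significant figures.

2.19

Eᵢ/kT = 0, 1.3158, 2.4828.
Z = Σ gᵢe^(−Eᵢ/kT) = 6·e^(−0) + 4·e^(−1.3158) + 1·e^(−2.4828) = 6.0000 + 1.0730 + 0.083509 = 7.1565.
⟨E⟩ = Σ EᵢPᵢ = 1.9775 ×10⁻²¹ J.
S/k_B = ln Z + ⟨E⟩/kT = ln(7.1565) + 1.9775/8.74 = 1.9680 + 0.22626 = 2.19.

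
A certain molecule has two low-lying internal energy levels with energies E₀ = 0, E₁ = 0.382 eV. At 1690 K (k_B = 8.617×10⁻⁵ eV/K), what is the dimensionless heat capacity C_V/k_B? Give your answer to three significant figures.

0.434

k_BT = 8.617×10⁻⁵ × 1690 K = 0.14563 eV.
Eᵢ/kT = 0, 2.6231.
Z = Σ e^(−Eᵢ/kT) = e^(−0) + e^(−2.6231) = 1.0000 + 0.072578 = 1.0726.
⟨E⟩ = 0.025848 eV, ⟨E²⟩ = 0.0098740 eV².
C_V/k_B = (⟨E²⟩ − ⟨E⟩²)/(kT)² = (0.0098740 − 0.00066812)/0.021208 = 0.434.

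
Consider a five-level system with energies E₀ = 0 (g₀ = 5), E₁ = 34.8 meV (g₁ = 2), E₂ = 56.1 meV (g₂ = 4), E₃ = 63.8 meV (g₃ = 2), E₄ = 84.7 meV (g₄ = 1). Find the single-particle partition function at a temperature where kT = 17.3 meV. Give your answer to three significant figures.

Eᵢ/kT = 0, 2.0116, 3.2428, 3.6879, 4.8960.
Z = Σ gᵢe^(−Eᵢ/kT) = 5·e^(−0) + 2·e^(−2.0116) + 4·e^(−3.2428) + 2·e^(−3.6879) + 1·e^(−4.8960) = 5.0000 + 0.26755 + 0.15622 + 0.050049 + 0.0074764 = 5.4813.

Z = 5.48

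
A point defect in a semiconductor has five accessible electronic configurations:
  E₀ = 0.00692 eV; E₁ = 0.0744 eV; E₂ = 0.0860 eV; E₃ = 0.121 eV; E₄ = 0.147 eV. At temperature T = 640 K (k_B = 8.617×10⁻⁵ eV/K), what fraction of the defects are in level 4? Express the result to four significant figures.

k_BT = 8.617×10⁻⁵ × 640 K = 0.0551488 eV.
Eᵢ/kT = 0.125479, 1.34908, 1.55942, 2.19406, 2.66552.
Z = Σ e^(−Eᵢ/kT) = e^(−0.125479) + e^(−1.34908) + e^(−1.55942) + e^(−2.19406) + e^(−2.66552) = 0.882074 + 0.259479 + 0.210258 + 0.111463 + 0.0695632 = 1.53284.
P₄ = e^(−E₄/kT) / Z = 0.0695632/1.53284 = 0.04538.

0.04538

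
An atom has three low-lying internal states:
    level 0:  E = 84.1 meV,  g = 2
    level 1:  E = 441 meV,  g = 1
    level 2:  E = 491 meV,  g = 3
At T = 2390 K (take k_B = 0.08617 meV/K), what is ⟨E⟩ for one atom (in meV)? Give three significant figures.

k_BT = 0.08617 × 2390 K = 205.95 meV.
Eᵢ/kT = 0.40835, 2.1413, 2.3841.
Z = Σ gᵢe^(−Eᵢ/kT) = 2·e^(−0.40835) + 1·e^(−2.1413) + 3·e^(−2.3841) = 1.3295 + 0.11750 + 0.27652 = 1.7235.
⟨E⟩ = Σ Eᵢ gᵢe^(−Eᵢ/kT) / Z = (84.1·1.3295 + 441·0.11750 + 491·0.27652) / 1.7235 = 174 meV.

174 meV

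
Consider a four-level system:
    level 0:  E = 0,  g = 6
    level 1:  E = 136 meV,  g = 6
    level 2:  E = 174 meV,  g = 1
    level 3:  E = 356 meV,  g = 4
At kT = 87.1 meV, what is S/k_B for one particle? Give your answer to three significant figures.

Eᵢ/kT = 0, 1.5614, 1.9977, 4.0873.
Z = Σ gᵢe^(−Eᵢ/kT) = 6·e^(−0) + 6·e^(−1.5614) + 1·e^(−1.9977) + 4·e^(−4.0873) = 6.0000 + 1.2591 + 0.13565 + 0.067138 = 7.4619.
⟨E⟩ = Σ EᵢPᵢ = 29.314 meV.
S/k_B = ln Z + ⟨E⟩/kT = ln(7.4619) + 29.314/87.1 = 2.0098 + 0.33656 = 2.35.

2.35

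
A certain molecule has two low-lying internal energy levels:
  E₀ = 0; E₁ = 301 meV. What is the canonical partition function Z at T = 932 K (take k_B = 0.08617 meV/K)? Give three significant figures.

Z = 1.02

k_BT = 0.08617 × 932 K = 80.310 meV.
Eᵢ/kT = 0, 3.7480.
Z = Σ e^(−Eᵢ/kT) = e^(−0) + e^(−3.7480) = 1.0000 + 0.023565 = 1.0236.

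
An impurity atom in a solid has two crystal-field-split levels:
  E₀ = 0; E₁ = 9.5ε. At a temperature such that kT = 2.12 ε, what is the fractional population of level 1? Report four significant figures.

Eᵢ/kT = 0, 4.48113.
Z = Σ e^(−Eᵢ/kT) = e^(−0) + e^(−4.48113) = 1.00000 + 0.0113206 = 1.01132.
P₁ = e^(−E₁/kT) / Z = 0.0113206/1.01132 = 0.01119.

0.01119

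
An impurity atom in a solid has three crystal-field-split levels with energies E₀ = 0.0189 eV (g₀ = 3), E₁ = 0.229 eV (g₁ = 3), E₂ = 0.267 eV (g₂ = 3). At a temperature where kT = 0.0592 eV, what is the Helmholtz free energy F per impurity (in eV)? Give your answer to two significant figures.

Eᵢ/kT = 0.3193, 3.868, 4.510.
Z = Σ gᵢe^(−Eᵢ/kT) = 3·e^(−0.3193) + 3·e^(−3.868) + 3·e^(−4.510) = 2.180 + 0.06270 + 0.03300 = 2.276.
F = −kT ln Z = −0.0592 × ln(2.276) = −0.0592 × 0.8224 = -0.049 eV.

-0.049 eV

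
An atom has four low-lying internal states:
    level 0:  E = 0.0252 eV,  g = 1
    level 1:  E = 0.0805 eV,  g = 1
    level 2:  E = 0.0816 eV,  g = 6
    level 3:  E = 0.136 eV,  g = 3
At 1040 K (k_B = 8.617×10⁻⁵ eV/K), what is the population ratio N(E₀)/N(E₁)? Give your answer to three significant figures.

1.85

k_BT = 8.617×10⁻⁵ × 1040 K = 0.089617 eV.
n₀/n₁ = (g₀/g₁) exp[−(E₀−E₁)/kT] = (1/1) × exp(−(-0.0553 eV)/(0.089617 eV)) = (1/1) × exp(0.61707) = 1.85.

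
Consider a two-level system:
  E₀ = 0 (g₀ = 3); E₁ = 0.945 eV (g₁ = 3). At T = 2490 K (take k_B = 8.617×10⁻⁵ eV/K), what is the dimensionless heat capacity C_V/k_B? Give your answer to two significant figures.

k_BT = 8.617×10⁻⁵ × 2490 K = 0.2146 eV.
Eᵢ/kT = 0, 4.404.
Z = Σ gᵢe^(−Eᵢ/kT) = 3·e^(−0) + 3·e^(−4.404) = 3.000 + 0.03668 = 3.037.
⟨E⟩ = 0.01141 eV, ⟨E²⟩ = 0.01079 eV².
C_V/k_B = (⟨E²⟩ − ⟨E⟩²)/(kT)² = (0.01079 − 0.0001302)/0.04605 = 0.23.

0.23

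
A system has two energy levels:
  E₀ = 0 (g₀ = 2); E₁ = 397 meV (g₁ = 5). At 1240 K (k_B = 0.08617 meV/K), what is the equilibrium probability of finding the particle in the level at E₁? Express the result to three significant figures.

0.0574

k_BT = 0.08617 × 1240 K = 106.85 meV.
Eᵢ/kT = 0, 3.7155.
Z = Σ gᵢe^(−Eᵢ/kT) = 2·e^(−0) + 5·e^(−3.7155) = 2.0000 + 0.12172 = 2.1217.
P₁ = g₁ e^(−E₁/kT) / Z = 0.12172/2.1217 = 0.0574.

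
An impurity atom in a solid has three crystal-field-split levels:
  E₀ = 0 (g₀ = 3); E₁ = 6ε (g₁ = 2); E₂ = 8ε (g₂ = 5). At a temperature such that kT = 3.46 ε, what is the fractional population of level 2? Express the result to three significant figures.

Eᵢ/kT = 0, 1.7341, 2.3121.
Z = Σ gᵢe^(−Eᵢ/kT) = 3·e^(−0) + 2·e^(−1.7341) + 5·e^(−2.3121) = 3.0000 + 0.35312 + 0.49527 = 3.8484.
P₂ = g₂ e^(−E₂/kT) / Z = 0.49527/3.8484 = 0.129.

0.129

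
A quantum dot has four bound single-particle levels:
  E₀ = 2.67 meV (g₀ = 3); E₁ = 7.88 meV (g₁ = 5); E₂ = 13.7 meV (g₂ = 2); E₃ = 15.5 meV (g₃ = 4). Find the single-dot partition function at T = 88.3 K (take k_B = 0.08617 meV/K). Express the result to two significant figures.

Z = 4.7

k_BT = 0.08617 × 88.3 K = 7.609 meV.
Eᵢ/kT = 0.3509, 1.036, 1.800, 2.037.
Z = Σ gᵢe^(−Eᵢ/kT) = 3·e^(−0.3509) + 5·e^(−1.036) + 2·e^(−1.800) + 4·e^(−2.037) = 2.112 + 1.774 + 0.3306 + 0.5217 = 4.738.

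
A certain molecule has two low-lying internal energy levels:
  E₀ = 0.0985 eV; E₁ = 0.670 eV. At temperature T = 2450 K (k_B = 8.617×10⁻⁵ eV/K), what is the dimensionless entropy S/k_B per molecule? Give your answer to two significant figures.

0.23

k_BT = 8.617×10⁻⁵ × 2450 K = 0.2111 eV.
Eᵢ/kT = 0.4666, 3.174.
Z = Σ e^(−Eᵢ/kT) = e^(−0.4666) + e^(−3.174) = 0.6271 + 0.04184 = 0.6689.
⟨E⟩ = Σ EᵢPᵢ = 0.1343 eV.
S/k_B = ln Z + ⟨E⟩/kT = ln(0.6689) + 0.1343/0.2111 = -0.4021 + 0.6362 = 0.23.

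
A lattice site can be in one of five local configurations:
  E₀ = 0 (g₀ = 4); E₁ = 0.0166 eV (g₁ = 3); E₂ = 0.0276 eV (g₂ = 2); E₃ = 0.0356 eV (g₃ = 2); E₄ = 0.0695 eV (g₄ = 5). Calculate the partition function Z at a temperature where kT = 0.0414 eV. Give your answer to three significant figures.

Z = 8.82

Eᵢ/kT = 0, 0.40097, 0.66667, 0.85990, 1.6787.
Z = Σ gᵢe^(−Eᵢ/kT) = 4·e^(−0) + 3·e^(−0.40097) + 2·e^(−0.66667) + 2·e^(−0.85990) + 5·e^(−1.6787) = 4.0000 + 2.0090 + 1.0268 + 0.84641 + 0.93308 = 8.8153.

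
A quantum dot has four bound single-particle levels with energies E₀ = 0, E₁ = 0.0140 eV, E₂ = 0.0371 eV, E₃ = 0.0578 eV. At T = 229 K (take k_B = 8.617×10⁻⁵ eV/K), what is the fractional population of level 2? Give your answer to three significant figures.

k_BT = 8.617×10⁻⁵ × 229 K = 0.019733 eV.
Eᵢ/kT = 0, 0.70947, 1.8801, 2.9291.
Z = Σ e^(−Eᵢ/kT) = e^(−0) + e^(−0.70947) + e^(−1.8801) + e^(−2.9291) = 1.0000 + 0.49190 + 0.15257 + 0.053445 = 1.6979.
P₂ = e^(−E₂/kT) / Z = 0.15257/1.6979 = 0.0899.

0.0899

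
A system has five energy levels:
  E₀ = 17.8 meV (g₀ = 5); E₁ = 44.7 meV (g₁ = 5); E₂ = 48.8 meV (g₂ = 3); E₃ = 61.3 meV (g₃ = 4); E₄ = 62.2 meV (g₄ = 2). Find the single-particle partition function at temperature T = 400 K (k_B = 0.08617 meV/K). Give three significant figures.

Z = 6.08

k_BT = 0.08617 × 400 K = 34.468 meV.
Eᵢ/kT = 0.51642, 1.2969, 1.4158, 1.7785, 1.8046.
Z = Σ gᵢe^(−Eᵢ/kT) = 5·e^(−0.51642) + 5·e^(−1.2969) + 3·e^(−1.4158) + 4·e^(−1.7785) + 2·e^(−1.8046) = 2.9833 + 1.3669 + 0.72819 + 0.67557 + 0.32908 = 6.0830.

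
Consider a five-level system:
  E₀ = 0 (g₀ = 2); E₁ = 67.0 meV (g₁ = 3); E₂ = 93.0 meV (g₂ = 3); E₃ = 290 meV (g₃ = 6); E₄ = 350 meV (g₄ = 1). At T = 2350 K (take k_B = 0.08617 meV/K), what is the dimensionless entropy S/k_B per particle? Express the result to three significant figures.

k_BT = 0.08617 × 2350 K = 202.50 meV.
Eᵢ/kT = 0, 0.33086, 0.45926, 1.4321, 1.7284.
Z = Σ gᵢe^(−Eᵢ/kT) = 2·e^(−0) + 3·e^(−0.33086) + 3·e^(−0.45926) + 6·e^(−1.4321) + 1·e^(−1.7284) = 2.0000 + 2.1549 + 1.8953 + 1.4328 + 0.17757 = 7.6606.
⟨E⟩ = Σ EᵢPᵢ = 104.21 meV.
S/k_B = ln Z + ⟨E⟩/kT = ln(7.6606) + 104.21/202.50 = 2.0361 + 0.51462 = 2.55.

2.55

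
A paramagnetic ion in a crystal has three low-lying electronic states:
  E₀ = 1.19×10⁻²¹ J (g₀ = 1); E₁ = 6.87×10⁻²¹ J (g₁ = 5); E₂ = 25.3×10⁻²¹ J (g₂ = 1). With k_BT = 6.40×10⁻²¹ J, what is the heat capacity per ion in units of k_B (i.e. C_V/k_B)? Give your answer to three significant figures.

0.247

Eᵢ/kT = 0.18594, 1.0734, 3.9531.
Z = Σ gᵢe^(−Eᵢ/kT) = 1·e^(−0.18594) + 5·e^(−1.0734) + 1·e^(−3.9531) = 0.83032 + 1.7092 + 0.019195 = 2.5587.
⟨E⟩ = 5.1651, ⟨E²⟩ = 36.789.
C_V/k_B = (⟨E²⟩ − ⟨E⟩²)/(kT)² = (36.789 − 26.678)/40.960 = 0.247.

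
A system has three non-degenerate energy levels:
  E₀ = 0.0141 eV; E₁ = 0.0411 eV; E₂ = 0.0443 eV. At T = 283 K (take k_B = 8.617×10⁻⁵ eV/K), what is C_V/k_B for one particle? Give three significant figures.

k_BT = 8.617×10⁻⁵ × 283 K = 0.024386 eV.
Eᵢ/kT = 0.57820, 1.6854, 1.8166.
Z = Σ e^(−Eᵢ/kT) = e^(−0.57820) + e^(−1.6854) + e^(−1.8166) = 0.56091 + 0.18537 + 0.16258 = 0.90886.
⟨E⟩ = 0.025009 eV, ⟨E²⟩ = 0.00081828 eV².
C_V/k_B = (⟨E²⟩ − ⟨E⟩²)/(kT)² = (0.00081828 − 0.00062545)/0.00059468 = 0.324.

0.324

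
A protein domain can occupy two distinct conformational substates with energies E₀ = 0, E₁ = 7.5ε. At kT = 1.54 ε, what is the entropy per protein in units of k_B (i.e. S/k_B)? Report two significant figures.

Eᵢ/kT = 0, 4.870.
Z = Σ e^(−Eᵢ/kT) = e^(−0) + e^(−4.870) = 1.000 + 0.007673 = 1.008.
⟨E⟩ = Σ EᵢPᵢ = 0.05709 ε.
S/k_B = ln Z + ⟨E⟩/kT = ln(1.008) + 0.05709/1.54 = 0.007968 + 0.03707 = 0.045.

0.045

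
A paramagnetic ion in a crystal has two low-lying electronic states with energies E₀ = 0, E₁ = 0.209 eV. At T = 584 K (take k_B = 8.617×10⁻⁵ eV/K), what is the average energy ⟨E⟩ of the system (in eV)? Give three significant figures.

0.00323 eV

k_BT = 8.617×10⁻⁵ × 584 K = 0.050323 eV.
Eᵢ/kT = 0, 4.1532.
Z = Σ e^(−Eᵢ/kT) = e^(−0) + e^(−4.1532) = 1.0000 + 0.015714 = 1.0157.
⟨E⟩ = Σ Eᵢ e^(−Eᵢ/kT) / Z = (0·1.0000 + 0.209·0.015714) / 1.0157 = 0.00323 eV.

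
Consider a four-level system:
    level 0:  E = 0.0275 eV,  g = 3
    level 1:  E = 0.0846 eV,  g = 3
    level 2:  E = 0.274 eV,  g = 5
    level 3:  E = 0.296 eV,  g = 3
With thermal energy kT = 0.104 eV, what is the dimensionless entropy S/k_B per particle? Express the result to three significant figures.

Eᵢ/kT = 0.26442, 0.81346, 2.6346, 2.8462.
Z = Σ gᵢe^(−Eᵢ/kT) = 3·e^(−0.26442) + 3·e^(−0.81346) + 5·e^(−2.6346) + 3·e^(−2.8462) = 2.3030 + 1.3300 + 0.35874 + 0.17419 = 4.1659.
⟨E⟩ = Σ EᵢPᵢ = 0.078184 eV.
S/k_B = ln Z + ⟨E⟩/kT = ln(4.1659) + 0.078184/0.104 = 1.4269 + 0.75177 = 2.18.

2.18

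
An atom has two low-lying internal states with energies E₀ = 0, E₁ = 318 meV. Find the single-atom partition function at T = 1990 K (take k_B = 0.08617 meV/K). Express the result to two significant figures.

k_BT = 0.08617 × 1990 K = 171.5 meV.
Eᵢ/kT = 0, 1.854.
Z = Σ e^(−Eᵢ/kT) = e^(−0) + e^(−1.854) = 1.000 + 0.1566 = 1.157.

Z = 1.2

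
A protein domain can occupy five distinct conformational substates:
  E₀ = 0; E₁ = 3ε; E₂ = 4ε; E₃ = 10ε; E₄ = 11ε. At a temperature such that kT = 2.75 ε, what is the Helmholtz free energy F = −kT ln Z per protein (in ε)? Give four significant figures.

-1.317 ε

Eᵢ/kT = 0, 1.09091, 1.45455, 3.63636, 4.00000.
Z = Σ e^(−Eᵢ/kT) = e^(−0) + e^(−1.09091) + e^(−1.45455) + e^(−3.63636) + e^(−4.00000) = 1.00000 + 0.335911 + 0.233505 + 0.0263481 + 0.0183156 = 1.61408.
F = −kT ln Z = −2.75 × ln(1.61408) = −2.75 × 0.478765 = -1.317 ε.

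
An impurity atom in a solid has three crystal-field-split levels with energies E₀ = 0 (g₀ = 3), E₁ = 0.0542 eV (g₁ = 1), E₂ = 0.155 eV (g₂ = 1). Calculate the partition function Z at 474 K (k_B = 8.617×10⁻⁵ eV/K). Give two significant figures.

Z = 3.3

k_BT = 8.617×10⁻⁵ × 474 K = 0.04084 eV.
Eᵢ/kT = 0, 1.327, 3.795.
Z = Σ gᵢe^(−Eᵢ/kT) = 3·e^(−0) + 1·e^(−1.327) + 1·e^(−3.795) = 3.000 + 0.2653 + 0.02248 = 3.288.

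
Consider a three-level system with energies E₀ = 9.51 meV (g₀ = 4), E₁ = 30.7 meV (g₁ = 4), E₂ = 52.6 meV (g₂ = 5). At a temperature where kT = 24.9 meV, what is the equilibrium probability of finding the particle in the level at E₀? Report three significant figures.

Eᵢ/kT = 0.38193, 1.2329, 2.1124.
Z = Σ gᵢe^(−Eᵢ/kT) = 4·e^(−0.38193) + 4·e^(−1.2329) + 5·e^(−2.1124) = 2.7302 + 1.1658 + 0.60474 = 4.5007.
P₀ = g₀ e^(−E₀/kT) / Z = 2.7302/4.5007 = 0.607.

0.607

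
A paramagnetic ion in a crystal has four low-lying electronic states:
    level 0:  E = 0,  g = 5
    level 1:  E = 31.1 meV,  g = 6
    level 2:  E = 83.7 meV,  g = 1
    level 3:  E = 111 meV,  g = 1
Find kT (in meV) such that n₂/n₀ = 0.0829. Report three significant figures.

n₂/n₀ = (g₂/g₀) exp[−(E₂−E₀)/kT] = 0.0829.
⇒ (E₂−E₀)/kT = ln((1/5)/0.0829) = ln(2.4125) = 0.88066.
kT = 83.7 meV / 0.88066 = 95.0 meV.

95.0 meV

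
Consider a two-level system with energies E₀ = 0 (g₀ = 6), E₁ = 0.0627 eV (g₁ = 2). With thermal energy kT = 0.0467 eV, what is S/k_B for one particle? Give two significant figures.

2.0

Eᵢ/kT = 0, 1.343.
Z = Σ gᵢe^(−Eᵢ/kT) = 6·e^(−0) + 2·e^(−1.343) = 6.000 + 0.5221 = 6.522.
⟨E⟩ = Σ EᵢPᵢ = 0.005019 eV.
S/k_B = ln Z + ⟨E⟩/kT = ln(6.522) + 0.005019/0.0467 = 1.875 + 0.1075 = 2.0.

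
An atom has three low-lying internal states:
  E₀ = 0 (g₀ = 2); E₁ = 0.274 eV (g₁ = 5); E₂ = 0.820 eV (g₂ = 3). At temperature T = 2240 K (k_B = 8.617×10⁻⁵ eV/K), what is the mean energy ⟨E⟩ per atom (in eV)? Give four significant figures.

0.1127 eV

k_BT = 8.617×10⁻⁵ × 2240 K = 0.193021 eV.
Eᵢ/kT = 0, 1.41953, 4.24824.
Z = Σ gᵢe^(−Eᵢ/kT) = 2·e^(−0) + 5·e^(−1.41953) + 3·e^(−4.24824) = 2.00000 + 1.20914 + 0.0428681 = 3.25201.
⟨E⟩ = Σ Eᵢ gᵢe^(−Eᵢ/kT) / Z = (0·2.00000 + 0.274·1.20914 + 0.820·0.0428681) / 3.25201 = 0.1127 eV.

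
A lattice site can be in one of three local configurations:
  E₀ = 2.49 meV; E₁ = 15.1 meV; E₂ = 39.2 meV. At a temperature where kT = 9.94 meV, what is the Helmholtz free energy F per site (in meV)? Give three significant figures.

-0.165 meV

Eᵢ/kT = 0.25050, 1.5191, 3.9437.
Z = Σ e^(−Eᵢ/kT) = e^(−0.25050) + e^(−1.5191) + e^(−3.9437) = 0.77841 + 0.21891 + 0.019376 = 1.0167.
F = −kT ln Z = −9.94 × ln(1.0167) = −9.94 × 0.016562 = -0.165 meV.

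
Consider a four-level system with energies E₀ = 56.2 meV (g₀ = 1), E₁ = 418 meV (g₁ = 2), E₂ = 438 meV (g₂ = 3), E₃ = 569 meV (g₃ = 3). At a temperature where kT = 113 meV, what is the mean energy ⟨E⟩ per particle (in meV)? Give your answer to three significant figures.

126 meV

Eᵢ/kT = 0.49735, 3.6991, 3.8761, 5.0354.
Z = Σ gᵢe^(−Eᵢ/kT) = 1·e^(−0.49735) + 2·e^(−3.6991) + 3·e^(−3.8761) + 3·e^(−5.0354) = 0.60814 + 0.049492 + 0.062195 + 0.019511 = 0.73934.
⟨E⟩ = Σ Eᵢ gᵢe^(−Eᵢ/kT) / Z = (56.2·0.60814 + 418·0.049492 + 438·0.062195 + 569·0.019511) / 0.73934 = 126 meV.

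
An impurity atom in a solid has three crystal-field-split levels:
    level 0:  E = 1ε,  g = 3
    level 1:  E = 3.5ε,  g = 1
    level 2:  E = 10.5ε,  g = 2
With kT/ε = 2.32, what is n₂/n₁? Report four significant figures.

0.09787

n₂/n₁ = (g₂/g₁) exp[−(E₂−E₁)/kT] = (2/1) × exp(−(7.0ε)/(2.32ε)) = (2/1) × exp(-3.01724) = 0.09787.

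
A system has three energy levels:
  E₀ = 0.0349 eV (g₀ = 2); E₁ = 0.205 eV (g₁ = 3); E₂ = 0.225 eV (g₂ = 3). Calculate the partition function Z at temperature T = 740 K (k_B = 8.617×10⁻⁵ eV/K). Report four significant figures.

Z = 1.366

k_BT = 8.617×10⁻⁵ × 740 K = 0.0637658 eV.
Eᵢ/kT = 0.547315, 3.21489, 3.52854.
Z = Σ gᵢe^(−Eᵢ/kT) = 2·e^(−0.547315) + 3·e^(−3.21489) + 3·e^(−3.52854) = 1.15700 + 0.120479 + 0.0880432 = 1.36552.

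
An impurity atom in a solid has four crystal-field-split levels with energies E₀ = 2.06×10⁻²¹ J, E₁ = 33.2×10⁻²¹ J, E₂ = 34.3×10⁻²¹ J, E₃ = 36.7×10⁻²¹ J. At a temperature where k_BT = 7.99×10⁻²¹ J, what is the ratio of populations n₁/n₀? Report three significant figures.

n₁/n₀ = exp[−(E₁−E₀)/kT] = exp(−(31.14 ×10⁻²¹ J)/(7.99 ×10⁻²¹ J)) = exp(-3.8974) = 0.0203.

0.0203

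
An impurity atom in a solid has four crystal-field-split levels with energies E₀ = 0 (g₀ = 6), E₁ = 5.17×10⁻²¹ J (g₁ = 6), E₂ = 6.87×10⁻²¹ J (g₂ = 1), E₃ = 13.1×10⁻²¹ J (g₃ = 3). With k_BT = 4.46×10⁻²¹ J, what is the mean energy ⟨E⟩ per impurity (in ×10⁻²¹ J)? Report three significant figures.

1.61 ×10⁻²¹ J

Eᵢ/kT = 0, 1.1592, 1.5404, 2.9372.
Z = Σ gᵢe^(−Eᵢ/kT) = 6·e^(−0) + 6·e^(−1.1592) + 1·e^(−1.5404) + 3·e^(−2.9372) = 6.0000 + 1.8824 + 0.21430 + 0.15904 = 8.2557.
⟨E⟩ = Σ Eᵢ gᵢe^(−Eᵢ/kT) / Z = (0·6.0000 + 5.17·1.8824 + 6.87·0.21430 + 13.1·0.15904) / 8.2557 = 1.61 ×10⁻²¹ J.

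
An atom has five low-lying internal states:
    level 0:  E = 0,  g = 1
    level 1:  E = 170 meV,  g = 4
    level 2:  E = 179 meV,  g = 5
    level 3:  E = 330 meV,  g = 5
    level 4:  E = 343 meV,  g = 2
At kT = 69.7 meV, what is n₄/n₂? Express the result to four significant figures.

n₄/n₂ = (g₄/g₂) exp[−(E₄−E₂)/kT] = (2/5) × exp(−(164 meV)/(69.7 meV)) = (2/5) × exp(-2.35294) = 0.03804.

0.03804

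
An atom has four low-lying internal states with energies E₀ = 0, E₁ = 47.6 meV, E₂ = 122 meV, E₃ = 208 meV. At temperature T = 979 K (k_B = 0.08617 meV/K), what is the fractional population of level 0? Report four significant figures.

k_BT = 0.08617 × 979 K = 84.3604 meV.
Eᵢ/kT = 0, 0.564246, 1.44618, 2.46561.
Z = Σ e^(−Eᵢ/kT) = e^(−0) + e^(−0.564246) + e^(−1.44618) + e^(−2.46561) = 1.00000 + 0.568789 + 0.235468 + 0.0849570 = 1.88921.
P₀ = e^(−E₀/kT) / Z = 1.00000/1.88921 = 0.5293.

0.5293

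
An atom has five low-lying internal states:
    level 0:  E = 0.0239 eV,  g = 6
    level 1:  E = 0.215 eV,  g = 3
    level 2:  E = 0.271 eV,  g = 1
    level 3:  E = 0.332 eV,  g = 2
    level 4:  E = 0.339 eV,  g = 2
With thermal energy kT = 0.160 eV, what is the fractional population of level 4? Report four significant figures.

Eᵢ/kT = 0.149375, 1.34375, 1.69375, 2.07500, 2.11875.
Z = Σ gᵢe^(−Eᵢ/kT) = 6·e^(−0.149375) + 3·e^(−1.34375) + 1·e^(−1.69375) + 2·e^(−2.07500) + 2·e^(−2.11875) = 5.16748 + 0.782597 + 0.183829 + 0.251113 + 0.240364 = 6.62538.
P₄ = g₄ e^(−E₄/kT) / Z = 0.240364/6.62538 = 0.03628.

0.03628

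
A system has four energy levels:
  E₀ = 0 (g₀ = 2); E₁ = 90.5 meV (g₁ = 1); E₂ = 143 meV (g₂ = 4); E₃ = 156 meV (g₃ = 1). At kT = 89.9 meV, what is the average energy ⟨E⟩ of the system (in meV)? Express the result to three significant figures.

Eᵢ/kT = 0, 1.0067, 1.5907, 1.7353.
Z = Σ gᵢe^(−Eᵢ/kT) = 2·e^(−0) + 1·e^(−1.0067) + 4·e^(−1.5907) + 1·e^(−1.7353) = 2.0000 + 0.36542 + 0.81513 + 0.17635 = 3.3569.
⟨E⟩ = Σ Eᵢ gᵢe^(−Eᵢ/kT) / Z = (0·2.0000 + 90.5·0.36542 + 143·0.81513 + 156·0.17635) / 3.3569 = 52.8 meV.

52.8 meV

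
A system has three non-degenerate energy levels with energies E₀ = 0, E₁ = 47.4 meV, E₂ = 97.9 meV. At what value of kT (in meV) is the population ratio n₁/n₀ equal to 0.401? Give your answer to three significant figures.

n₁/n₀ = exp[−(E₁−E₀)/kT] = 0.401.
⇒ (E₁−E₀)/kT = ln(1/0.401) = ln(2.4938) = 0.91381.
kT = 47.4 meV / 0.91381 = 51.9 meV.

51.9 meV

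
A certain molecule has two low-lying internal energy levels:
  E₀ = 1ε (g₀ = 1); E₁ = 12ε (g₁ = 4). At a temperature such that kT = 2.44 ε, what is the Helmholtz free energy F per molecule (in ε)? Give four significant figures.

0.8948 ε

Eᵢ/kT = 0.409836, 4.91803.
Z = Σ gᵢe^(−Eᵢ/kT) = 1·e^(−0.409836) + 4·e^(−4.91803) = 0.663759 + 0.0292541 = 0.693013.
F = −kT ln Z = −2.44 × ln(0.693013) = −2.44 × -0.366707 = 0.8948 ε.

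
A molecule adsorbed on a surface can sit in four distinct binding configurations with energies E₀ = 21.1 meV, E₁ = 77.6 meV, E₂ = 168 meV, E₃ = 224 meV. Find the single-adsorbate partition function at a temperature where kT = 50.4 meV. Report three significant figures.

Z = 0.920

Eᵢ/kT = 0.41865, 1.5397, 3.3333, 4.4444.
Z = Σ e^(−Eᵢ/kT) = e^(−0.41865) + e^(−1.5397) + e^(−3.3333) + e^(−4.4444) = 0.65793 + 0.21445 + 0.035675 + 0.011744 = 0.91980.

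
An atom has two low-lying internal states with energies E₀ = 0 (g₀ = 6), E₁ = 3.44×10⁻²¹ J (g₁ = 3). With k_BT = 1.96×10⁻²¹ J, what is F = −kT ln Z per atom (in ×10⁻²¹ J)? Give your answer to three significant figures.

-3.67 ×10⁻²¹ J

Eᵢ/kT = 0, 1.7551.
Z = Σ gᵢe^(−Eᵢ/kT) = 6·e^(−0) + 3·e^(−1.7551) = 6.0000 + 0.51867 = 6.5187.
F = −kT ln Z = −1.96 × ln(6.5187) = −1.96 × 1.8747 = -3.67 ×10⁻²¹ J.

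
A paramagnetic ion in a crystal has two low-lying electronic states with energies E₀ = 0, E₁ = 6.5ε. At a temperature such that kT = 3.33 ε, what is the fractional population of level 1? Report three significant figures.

Eᵢ/kT = 0, 1.9520.
Z = Σ e^(−Eᵢ/kT) = e^(−0) + e^(−1.9520) = 1.0000 + 0.14199 = 1.1420.
P₁ = e^(−E₁/kT) / Z = 0.14199/1.1420 = 0.124.

0.124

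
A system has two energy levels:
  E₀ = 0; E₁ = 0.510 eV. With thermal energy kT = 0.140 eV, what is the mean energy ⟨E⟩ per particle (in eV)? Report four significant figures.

0.01301 eV

Eᵢ/kT = 0, 3.64286.
Z = Σ e^(−Eᵢ/kT) = e^(−0) + e^(−3.64286) = 1.00000 + 0.0261774 = 1.02618.
⟨E⟩ = Σ Eᵢ e^(−Eᵢ/kT) / Z = (0·1.00000 + 0.510·0.0261774) / 1.02618 = 0.01301 eV.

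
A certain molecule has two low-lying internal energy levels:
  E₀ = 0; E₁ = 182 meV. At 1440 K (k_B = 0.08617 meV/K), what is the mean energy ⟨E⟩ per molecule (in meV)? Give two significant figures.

34 meV

k_BT = 0.08617 × 1440 K = 124.1 meV.
Eᵢ/kT = 0, 1.467.
Z = Σ e^(−Eᵢ/kT) = e^(−0) + e^(−1.467) = 1.000 + 0.2306 = 1.231.
⟨E⟩ = Σ Eᵢ e^(−Eᵢ/kT) / Z = (0·1.000 + 182·0.2306) / 1.231 = 34 meV.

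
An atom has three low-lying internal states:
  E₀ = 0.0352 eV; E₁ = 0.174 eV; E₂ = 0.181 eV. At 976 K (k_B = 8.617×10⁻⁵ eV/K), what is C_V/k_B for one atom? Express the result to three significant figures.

k_BT = 8.617×10⁻⁵ × 976 K = 0.084102 eV.
Eᵢ/kT = 0.41854, 2.0689, 2.1521.
Z = Σ e^(−Eᵢ/kT) = e^(−0.41854) + e^(−2.0689) + e^(−2.1521) = 0.65801 + 0.12632 + 0.11624 = 0.90057.
⟨E⟩ = 0.073488 eV, ⟨E²⟩ = 0.0093806 eV².
C_V/k_B = (⟨E²⟩ − ⟨E⟩²)/(kT)² = (0.0093806 − 0.0054005)/0.0070731 = 0.563.

0.563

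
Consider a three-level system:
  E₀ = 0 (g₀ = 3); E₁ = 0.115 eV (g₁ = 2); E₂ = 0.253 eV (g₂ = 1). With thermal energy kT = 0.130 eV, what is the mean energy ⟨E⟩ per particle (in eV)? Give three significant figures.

0.0330 eV

Eᵢ/kT = 0, 0.88462, 1.9462.
Z = Σ gᵢe^(−Eᵢ/kT) = 3·e^(−0) + 2·e^(−0.88462) + 1·e^(−1.9462) = 3.0000 + 0.82574 + 0.14282 = 3.9686.
⟨E⟩ = Σ Eᵢ gᵢe^(−Eᵢ/kT) / Z = (0·3.0000 + 0.115·0.82574 + 0.253·0.14282) / 3.9686 = 0.0330 eV.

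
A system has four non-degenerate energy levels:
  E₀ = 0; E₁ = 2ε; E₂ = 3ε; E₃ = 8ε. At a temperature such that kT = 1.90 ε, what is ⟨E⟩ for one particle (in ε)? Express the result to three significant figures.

Eᵢ/kT = 0, 1.0526, 1.5789, 4.2105.
Z = Σ e^(−Eᵢ/kT) = e^(−0) + e^(−1.0526) + e^(−1.5789) + e^(−4.2105) = 1.0000 + 0.34903 + 0.20620 + 0.014839 = 1.5701.
⟨E⟩ = Σ Eᵢ e^(−Eᵢ/kT) / Z = (0·1.0000 + 2·0.34903 + 3·0.20620 + 8·0.014839) / 1.5701 = 0.914 ε.

0.914 ε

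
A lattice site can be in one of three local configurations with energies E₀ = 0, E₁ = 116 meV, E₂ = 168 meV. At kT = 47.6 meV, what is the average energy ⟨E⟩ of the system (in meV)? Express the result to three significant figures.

Eᵢ/kT = 0, 2.4370, 3.5294.
Z = Σ e^(−Eᵢ/kT) = e^(−0) + e^(−2.4370) + e^(−3.5294) = 1.0000 + 0.087423 + 0.029323 = 1.1167.
⟨E⟩ = Σ Eᵢ e^(−Eᵢ/kT) / Z = (0·1.0000 + 116·0.087423 + 168·0.029323) / 1.1167 = 13.5 meV.

13.5 meV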